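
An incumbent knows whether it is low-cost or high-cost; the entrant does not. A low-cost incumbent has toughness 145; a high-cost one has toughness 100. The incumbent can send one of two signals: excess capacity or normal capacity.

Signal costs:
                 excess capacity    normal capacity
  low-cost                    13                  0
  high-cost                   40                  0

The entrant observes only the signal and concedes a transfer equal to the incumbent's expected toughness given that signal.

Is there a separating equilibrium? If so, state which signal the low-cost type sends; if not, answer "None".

None

Try low-cost → excess capacity, high-cost → normal capacity:
  If types separate, excess capacity earns payment 145 and normal capacity earns 100.
  Low-cost: excess capacity gives 145 − 13 = 132; normal capacity gives 100 − 0 = 100. No deviation. ✓
  High-cost: normal capacity gives 100 − 0 = 100; excess capacity gives 145 − 40 = 105. Would deviate. ✗
Try low-cost → normal capacity, high-cost → excess capacity:
  If types separate, normal capacity earns payment 145 and excess capacity earns 100.
  Low-cost: normal capacity gives 145 − 0 = 145; excess capacity gives 100 − 13 = 87. No deviation. ✓
  High-cost: excess capacity gives 100 − 40 = 60; normal capacity gives 145 − 0 = 145. Would deviate. ✗
Neither assignment is incentive-compatible.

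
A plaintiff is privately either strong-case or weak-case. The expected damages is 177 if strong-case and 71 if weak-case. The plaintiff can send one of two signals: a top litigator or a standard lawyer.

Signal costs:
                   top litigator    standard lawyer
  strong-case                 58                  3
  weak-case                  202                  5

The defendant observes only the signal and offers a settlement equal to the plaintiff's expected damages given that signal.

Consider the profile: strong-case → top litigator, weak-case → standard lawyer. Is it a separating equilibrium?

Yes

Under separation the defendant infers type exactly: top litigator → strong-case (pays 177), standard lawyer → weak-case (pays 71).
Strong-case: top litigator gives 177 − 58 = 119; standard lawyer gives 71 − 3 = 68. No deviation. ✓
Weak-case: standard lawyer gives 71 − 5 = 66; top litigator gives 177 − 202 = -25. No deviation. ✓
Neither type gains from mimicking the other.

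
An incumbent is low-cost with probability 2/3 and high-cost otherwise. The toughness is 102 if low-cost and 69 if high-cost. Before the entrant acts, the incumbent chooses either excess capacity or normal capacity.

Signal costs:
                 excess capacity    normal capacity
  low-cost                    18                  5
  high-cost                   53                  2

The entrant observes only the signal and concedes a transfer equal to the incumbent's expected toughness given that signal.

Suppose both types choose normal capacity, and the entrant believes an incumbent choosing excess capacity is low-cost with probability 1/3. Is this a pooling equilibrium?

On the equilibrium path (normal capacity) the entrant holds the prior 2/3 and pays 2/3·102 + 1/3·69 = 91. Off-path (excess capacity) belief 1/3 gives 1/3·102 + 2/3·69 = 80.
Low-cost: normal capacity gives 91 − 5 = 86; excess capacity gives 80 − 18 = 62. Stays. ✓
High-cost: normal capacity gives 91 − 2 = 89; excess capacity gives 80 − 53 = 27. Stays. ✓
Beliefs are Bayes-consistent on-path and both types best-respond.

Yes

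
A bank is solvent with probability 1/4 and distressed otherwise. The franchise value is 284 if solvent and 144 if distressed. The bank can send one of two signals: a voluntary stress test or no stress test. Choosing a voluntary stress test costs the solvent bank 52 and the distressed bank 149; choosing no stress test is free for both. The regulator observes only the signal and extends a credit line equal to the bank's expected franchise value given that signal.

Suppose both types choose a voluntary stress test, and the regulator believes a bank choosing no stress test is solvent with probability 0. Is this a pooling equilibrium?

No

At the pooled signal (stress test) the regulator holds the prior 1/4 and pays 1/4·284 + 3/4·144 = 179. Off-path (no stress test) belief 0 gives 0·284 + 1·144 = 144.
Solvent: stress test gives 179 − 52 = 127; no stress test gives 144 − 0 = 144. Deviates. ✗
Distressed: stress test gives 179 − 149 = 30; no stress test gives 144 − 0 = 144. Deviates. ✗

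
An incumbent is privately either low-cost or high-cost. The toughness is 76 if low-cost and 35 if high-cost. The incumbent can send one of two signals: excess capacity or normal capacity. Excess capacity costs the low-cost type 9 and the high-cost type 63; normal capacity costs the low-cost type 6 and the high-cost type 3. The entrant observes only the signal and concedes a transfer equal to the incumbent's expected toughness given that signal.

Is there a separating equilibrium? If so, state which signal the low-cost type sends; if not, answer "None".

excess capacity

Try low-cost → excess capacity, high-cost → normal capacity:
  Under separation the entrant infers type exactly: excess capacity → low-cost (pays 76), normal capacity → high-cost (pays 35).
  Low-cost: excess capacity gives 76 − 9 = 67; normal capacity gives 35 − 6 = 29. No deviation. ✓
  High-cost: normal capacity gives 35 − 3 = 32; excess capacity gives 76 − 63 = 13. No deviation. ✓
Both hold — the low-cost type sends excess capacity.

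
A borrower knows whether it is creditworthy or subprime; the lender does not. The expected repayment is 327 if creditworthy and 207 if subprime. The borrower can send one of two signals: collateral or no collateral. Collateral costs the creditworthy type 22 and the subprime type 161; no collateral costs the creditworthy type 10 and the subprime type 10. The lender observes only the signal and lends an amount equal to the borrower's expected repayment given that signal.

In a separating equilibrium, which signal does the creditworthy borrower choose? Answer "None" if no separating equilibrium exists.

collateral

Try creditworthy → collateral, subprime → no collateral:
  Under separation the lender infers type exactly: collateral → creditworthy (pays 327), no collateral → subprime (pays 207).
  Creditworthy: collateral gives 327 − 22 = 305; no collateral gives 207 − 10 = 197. No deviation. ✓
  Subprime: no collateral gives 207 − 10 = 197; collateral gives 327 − 161 = 166. No deviation. ✓
Both hold — the creditworthy type sends collateral.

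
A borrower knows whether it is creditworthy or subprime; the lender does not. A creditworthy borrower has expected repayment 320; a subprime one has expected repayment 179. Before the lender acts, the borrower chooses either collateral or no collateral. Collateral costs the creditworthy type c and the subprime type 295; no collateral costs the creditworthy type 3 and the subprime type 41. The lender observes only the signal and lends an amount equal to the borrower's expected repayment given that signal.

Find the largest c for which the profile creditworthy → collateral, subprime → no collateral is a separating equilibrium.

Under separation: collateral → creditworthy (pays 320); no collateral → subprime (pays 179).
Subprime: 179 − 41 = 138 ≥ 320 − 295 = 25. Holds regardless of c. ✓
Creditworthy: 320 − c ≥ 179 − 3, so c ≤ 320 − 176 = 144.

144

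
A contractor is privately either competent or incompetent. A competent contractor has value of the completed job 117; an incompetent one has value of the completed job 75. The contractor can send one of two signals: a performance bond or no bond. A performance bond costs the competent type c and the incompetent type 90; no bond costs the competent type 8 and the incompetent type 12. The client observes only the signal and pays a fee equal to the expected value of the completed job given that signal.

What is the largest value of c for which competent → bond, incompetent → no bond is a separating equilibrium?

Under separation: bond → competent (pays 117); no bond → incompetent (pays 75).
Incompetent: 75 − 12 = 63 ≥ 117 − 90 = 27. Holds regardless of c. ✓
Competent: 117 − c ≥ 75 − 8, so c ≤ 117 − 67 = 50.

50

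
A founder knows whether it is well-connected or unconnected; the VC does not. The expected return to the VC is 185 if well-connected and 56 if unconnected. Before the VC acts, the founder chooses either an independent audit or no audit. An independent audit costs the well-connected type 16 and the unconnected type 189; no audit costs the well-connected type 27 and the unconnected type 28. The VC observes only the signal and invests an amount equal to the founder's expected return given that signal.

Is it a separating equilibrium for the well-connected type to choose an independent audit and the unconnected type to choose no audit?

If types separate, audit earns payment 185 and no audit earns 56.
Well-connected: audit gives 185 − 16 = 169; no audit gives 56 − 27 = 29. No deviation. ✓
Unconnected: no audit gives 56 − 28 = 28; audit gives 185 − 189 = -4. No deviation. ✓
Both incentive constraints hold.

Yes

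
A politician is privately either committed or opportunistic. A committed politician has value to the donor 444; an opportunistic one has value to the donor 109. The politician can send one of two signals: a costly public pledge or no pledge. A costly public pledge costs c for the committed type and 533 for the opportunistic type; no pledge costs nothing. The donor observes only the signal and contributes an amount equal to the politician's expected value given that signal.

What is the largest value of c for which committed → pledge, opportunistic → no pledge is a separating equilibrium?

Under separation: pledge → committed (pays 444); no pledge → opportunistic (pays 109).
Opportunistic: 109 − 0 = 109 ≥ 444 − 533 = -89. Holds regardless of c. ✓
Committed: 444 − c ≥ 109 − 0, so c ≤ 444 − 109 = 335.

335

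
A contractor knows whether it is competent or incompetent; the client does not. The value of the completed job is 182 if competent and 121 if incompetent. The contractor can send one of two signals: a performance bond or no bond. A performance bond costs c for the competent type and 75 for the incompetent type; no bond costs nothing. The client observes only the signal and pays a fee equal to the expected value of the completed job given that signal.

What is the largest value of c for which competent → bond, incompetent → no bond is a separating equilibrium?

61

Under separation: bond → competent (pays 182); no bond → incompetent (pays 121).
Incompetent: 121 − 0 = 121 ≥ 182 − 75 = 107. Holds regardless of c. ✓
Competent: 182 − c ≥ 121 − 0, so c ≤ 182 − 121 = 61.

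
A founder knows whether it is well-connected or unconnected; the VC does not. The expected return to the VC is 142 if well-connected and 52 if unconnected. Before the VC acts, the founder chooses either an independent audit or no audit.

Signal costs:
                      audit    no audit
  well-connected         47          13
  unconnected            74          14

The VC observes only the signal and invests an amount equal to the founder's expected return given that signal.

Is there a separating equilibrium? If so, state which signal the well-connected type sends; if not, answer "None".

Try well-connected → audit, unconnected → no audit:
  If types separate, audit earns payment 142 and no audit earns 52.
  Well-connected: audit gives 142 − 47 = 95; no audit gives 52 − 13 = 39. No deviation. ✓
  Unconnected: no audit gives 52 − 14 = 38; audit gives 142 − 74 = 68. Would deviate. ✗
Try well-connected → no audit, unconnected → audit:
  If types separate, no audit earns payment 142 and audit earns 52.
  Well-connected: no audit gives 142 − 13 = 129; audit gives 52 − 47 = 5. No deviation. ✓
  Unconnected: audit gives 52 − 74 = -22; no audit gives 142 − 14 = 128. Would deviate. ✗
Neither assignment is incentive-compatible.

None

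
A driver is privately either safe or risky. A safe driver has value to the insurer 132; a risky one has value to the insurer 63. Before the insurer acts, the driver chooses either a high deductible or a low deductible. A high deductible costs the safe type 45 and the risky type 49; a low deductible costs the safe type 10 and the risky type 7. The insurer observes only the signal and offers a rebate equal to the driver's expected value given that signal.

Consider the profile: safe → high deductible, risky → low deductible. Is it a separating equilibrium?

No

If types separate, high deductible earns payment 132 and low deductible earns 63.
Safe: high deductible gives 132 − 45 = 87; low deductible gives 63 − 10 = 53. No deviation. ✓
Risky: low deductible gives 63 − 7 = 56; high deductible gives 132 − 49 = 83. Would deviate. ✗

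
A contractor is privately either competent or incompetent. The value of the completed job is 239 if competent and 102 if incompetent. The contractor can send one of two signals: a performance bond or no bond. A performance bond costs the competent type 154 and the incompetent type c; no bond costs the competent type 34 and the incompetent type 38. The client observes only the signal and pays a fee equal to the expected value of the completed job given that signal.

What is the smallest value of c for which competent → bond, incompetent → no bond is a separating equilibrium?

Under separation: bond → competent (pays 239); no bond → incompetent (pays 102).
Competent: 239 − 154 = 85 ≥ 102 − 34 = 68. Holds regardless of c. ✓
Incompetent: 102 − 38 ≥ 239 − c, so c ≥ 239 − 64 = 175.

175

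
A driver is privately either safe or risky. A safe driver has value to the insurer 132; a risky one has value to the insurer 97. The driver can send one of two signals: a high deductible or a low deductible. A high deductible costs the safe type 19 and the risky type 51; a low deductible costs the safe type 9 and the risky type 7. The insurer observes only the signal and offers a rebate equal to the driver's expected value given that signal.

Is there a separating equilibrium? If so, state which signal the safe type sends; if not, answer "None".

high deductible

Try safe → high deductible, risky → low deductible:
  If types separate, high deductible earns payment 132 and low deductible earns 97.
  Safe: high deductible gives 132 − 19 = 113; low deductible gives 97 − 9 = 88. No deviation. ✓
  Risky: low deductible gives 97 − 7 = 90; high deductible gives 132 − 51 = 81. No deviation. ✓
Both hold — the safe type sends high deductible.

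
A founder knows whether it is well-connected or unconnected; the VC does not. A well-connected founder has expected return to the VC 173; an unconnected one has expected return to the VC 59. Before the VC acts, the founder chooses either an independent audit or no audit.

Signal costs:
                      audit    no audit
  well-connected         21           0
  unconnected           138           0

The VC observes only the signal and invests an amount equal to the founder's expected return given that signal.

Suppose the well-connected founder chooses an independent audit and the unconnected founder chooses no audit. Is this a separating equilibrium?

Under separation the VC infers type exactly: audit → well-connected (pays 173), no audit → unconnected (pays 59).
Well-connected: audit gives 173 − 21 = 152; no audit gives 59 − 0 = 59. No deviation. ✓
Unconnected: no audit gives 59 − 0 = 59; audit gives 173 − 138 = 35. No deviation. ✓
Neither type gains from mimicking the other.

Yes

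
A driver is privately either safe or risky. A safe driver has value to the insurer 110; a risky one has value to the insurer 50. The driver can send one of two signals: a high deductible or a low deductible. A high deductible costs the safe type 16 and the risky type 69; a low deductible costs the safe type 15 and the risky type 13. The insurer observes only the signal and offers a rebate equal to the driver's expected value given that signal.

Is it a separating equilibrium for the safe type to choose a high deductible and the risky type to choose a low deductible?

No

If types separate, high deductible earns payment 110 and low deductible earns 50.
Safe: high deductible gives 110 − 16 = 94; low deductible gives 50 − 15 = 35. No deviation. ✓
Risky: low deductible gives 50 − 13 = 37; high deductible gives 110 − 69 = 41. Would deviate. ✗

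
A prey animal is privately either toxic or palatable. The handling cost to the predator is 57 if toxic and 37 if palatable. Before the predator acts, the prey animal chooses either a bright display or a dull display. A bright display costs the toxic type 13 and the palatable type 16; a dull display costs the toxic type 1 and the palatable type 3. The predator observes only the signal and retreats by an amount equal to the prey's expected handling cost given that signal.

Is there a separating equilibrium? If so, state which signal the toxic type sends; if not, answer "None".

None

Try toxic → bright display, palatable → dull display:
  If types separate, bright display earns payment 57 and dull display earns 37.
  Toxic: bright display gives 57 − 13 = 44; dull display gives 37 − 1 = 36. No deviation. ✓
  Palatable: dull display gives 37 − 3 = 34; bright display gives 57 − 16 = 41. Would deviate. ✗
Try toxic → dull display, palatable → bright display:
  If types separate, dull display earns payment 57 and bright display earns 37.
  Toxic: dull display gives 57 − 1 = 56; bright display gives 37 − 13 = 24. No deviation. ✓
  Palatable: bright display gives 37 − 16 = 21; dull display gives 57 − 3 = 54. Would deviate. ✗
Neither assignment is incentive-compatible.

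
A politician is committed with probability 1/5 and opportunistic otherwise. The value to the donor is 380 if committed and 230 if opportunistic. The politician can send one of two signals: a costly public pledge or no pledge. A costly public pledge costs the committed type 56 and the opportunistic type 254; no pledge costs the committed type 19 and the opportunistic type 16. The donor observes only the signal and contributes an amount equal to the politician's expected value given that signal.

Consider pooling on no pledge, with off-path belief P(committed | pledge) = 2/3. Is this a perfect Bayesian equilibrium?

At the pooled signal (no pledge) the donor holds the prior 1/5 and pays 1/5·380 + 4/5·230 = 260. Off-path (pledge) belief 2/3 gives 2/3·380 + 1/3·230 = 330.
Committed: no pledge gives 260 − 19 = 241; pledge gives 330 − 56 = 274. Deviates. ✗
Opportunistic: no pledge gives 260 − 16 = 244; pledge gives 330 − 254 = 76. Stays. ✓

No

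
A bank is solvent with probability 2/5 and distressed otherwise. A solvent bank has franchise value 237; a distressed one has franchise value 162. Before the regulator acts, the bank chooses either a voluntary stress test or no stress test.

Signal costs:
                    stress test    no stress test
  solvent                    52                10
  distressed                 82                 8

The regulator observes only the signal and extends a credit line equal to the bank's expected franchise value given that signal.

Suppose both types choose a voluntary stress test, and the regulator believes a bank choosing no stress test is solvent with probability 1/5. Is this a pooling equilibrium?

No

On the equilibrium path (stress test) the regulator holds the prior 2/5 and pays 2/5·237 + 3/5·162 = 192. Off-path (no stress test) belief 1/5 gives 1/5·237 + 4/5·162 = 177.
Solvent: stress test gives 192 − 52 = 140; no stress test gives 177 − 10 = 167. Deviates. ✗
Distressed: stress test gives 192 − 82 = 110; no stress test gives 177 − 8 = 169. Deviates. ✗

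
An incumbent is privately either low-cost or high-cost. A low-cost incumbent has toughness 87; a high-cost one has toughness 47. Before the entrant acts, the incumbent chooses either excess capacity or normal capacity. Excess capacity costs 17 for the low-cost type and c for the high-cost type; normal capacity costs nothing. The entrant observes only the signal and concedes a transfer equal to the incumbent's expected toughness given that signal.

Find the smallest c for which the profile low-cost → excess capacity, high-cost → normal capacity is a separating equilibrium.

Under separation: excess capacity → low-cost (pays 87); normal capacity → high-cost (pays 47).
Low-cost: 87 − 17 = 70 ≥ 47 − 0 = 47. Holds regardless of c. ✓
High-cost: 47 − 0 ≥ 87 − c, so c ≥ 87 − 47 = 40.

40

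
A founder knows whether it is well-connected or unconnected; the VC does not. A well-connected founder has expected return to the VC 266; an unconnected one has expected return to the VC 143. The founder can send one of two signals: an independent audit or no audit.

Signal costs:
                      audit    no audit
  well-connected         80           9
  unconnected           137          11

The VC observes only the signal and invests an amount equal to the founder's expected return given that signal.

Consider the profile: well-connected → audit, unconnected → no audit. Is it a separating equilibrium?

Yes

If types separate, audit earns payment 266 and no audit earns 143.
Well-connected: audit gives 266 − 80 = 186; no audit gives 143 − 9 = 134. No deviation. ✓
Unconnected: no audit gives 143 − 11 = 132; audit gives 266 − 137 = 129. No deviation. ✓
Neither type gains from mimicking the other.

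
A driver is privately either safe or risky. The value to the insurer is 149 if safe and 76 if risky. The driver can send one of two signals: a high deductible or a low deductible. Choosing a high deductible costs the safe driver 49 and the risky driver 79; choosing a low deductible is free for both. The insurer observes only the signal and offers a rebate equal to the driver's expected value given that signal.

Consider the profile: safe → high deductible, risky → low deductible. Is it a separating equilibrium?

If types separate, high deductible earns payment 149 and low deductible earns 76.
Safe: high deductible gives 149 − 49 = 100; low deductible gives 76 − 0 = 76. No deviation. ✓
Risky: low deductible gives 76 − 0 = 76; high deductible gives 149 − 79 = 70. No deviation. ✓
Both incentive constraints hold.

Yes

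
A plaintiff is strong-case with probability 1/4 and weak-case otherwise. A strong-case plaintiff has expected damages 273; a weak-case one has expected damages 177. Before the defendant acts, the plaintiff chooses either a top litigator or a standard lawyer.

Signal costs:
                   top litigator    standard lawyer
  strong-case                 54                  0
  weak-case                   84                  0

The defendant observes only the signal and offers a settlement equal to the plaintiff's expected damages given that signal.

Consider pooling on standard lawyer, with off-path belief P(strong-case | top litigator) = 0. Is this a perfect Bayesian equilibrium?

Yes

On the equilibrium path (standard lawyer) the defendant holds the prior 1/4 and pays 1/4·273 + 3/4·177 = 201. Off-path (top litigator) belief 0 gives 0·273 + 1·177 = 177.
Strong-case: standard lawyer gives 201 − 0 = 201; top litigator gives 177 − 54 = 123. Stays. ✓
Weak-case: standard lawyer gives 201 − 0 = 201; top litigator gives 177 − 84 = 93. Stays. ✓
Beliefs are Bayes-consistent on-path and both types best-respond.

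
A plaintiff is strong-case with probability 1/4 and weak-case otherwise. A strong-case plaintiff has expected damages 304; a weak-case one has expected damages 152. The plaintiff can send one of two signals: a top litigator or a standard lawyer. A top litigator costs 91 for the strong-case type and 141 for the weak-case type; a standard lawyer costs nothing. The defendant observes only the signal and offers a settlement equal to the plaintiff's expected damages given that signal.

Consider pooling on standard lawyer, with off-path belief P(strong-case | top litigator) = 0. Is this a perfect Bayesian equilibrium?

Yes

At the pooled signal (standard lawyer) the defendant holds the prior 1/4 and pays 1/4·304 + 3/4·152 = 190. Off-path (top litigator) belief 0 gives 0·304 + 1·152 = 152.
Strong-case: standard lawyer gives 190 − 0 = 190; top litigator gives 152 − 91 = 61. Stays. ✓
Weak-case: standard lawyer gives 190 − 0 = 190; top litigator gives 152 − 141 = 11. Stays. ✓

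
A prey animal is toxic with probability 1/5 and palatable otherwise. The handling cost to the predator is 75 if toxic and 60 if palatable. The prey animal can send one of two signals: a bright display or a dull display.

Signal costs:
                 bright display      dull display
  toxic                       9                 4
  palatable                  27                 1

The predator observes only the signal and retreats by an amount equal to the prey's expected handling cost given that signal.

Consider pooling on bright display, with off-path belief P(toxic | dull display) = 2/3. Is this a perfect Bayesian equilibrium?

No

At the pooled signal (bright display) the predator holds the prior 1/5 and pays 1/5·75 + 4/5·60 = 63. Off-path (dull display) belief 2/3 gives 2/3·75 + 1/3·60 = 70.
Toxic: bright display gives 63 − 9 = 54; dull display gives 70 − 4 = 66. Deviates. ✗
Palatable: bright display gives 63 − 27 = 36; dull display gives 70 − 1 = 69. Deviates. ✗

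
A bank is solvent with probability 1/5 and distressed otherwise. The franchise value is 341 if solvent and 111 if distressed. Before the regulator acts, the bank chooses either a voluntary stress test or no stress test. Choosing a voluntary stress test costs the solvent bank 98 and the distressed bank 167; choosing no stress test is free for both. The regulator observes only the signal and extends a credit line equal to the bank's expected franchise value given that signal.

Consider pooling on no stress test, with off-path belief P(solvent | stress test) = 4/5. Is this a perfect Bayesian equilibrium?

At the pooled signal (no stress test) the regulator holds the prior 1/5 and pays 1/5·341 + 4/5·111 = 157. Off-path (stress test) belief 4/5 gives 4/5·341 + 1/5·111 = 295.
Solvent: no stress test gives 157 − 0 = 157; stress test gives 295 − 98 = 197. Deviates. ✗
Distressed: no stress test gives 157 − 0 = 157; stress test gives 295 − 167 = 128. Stays. ✓

No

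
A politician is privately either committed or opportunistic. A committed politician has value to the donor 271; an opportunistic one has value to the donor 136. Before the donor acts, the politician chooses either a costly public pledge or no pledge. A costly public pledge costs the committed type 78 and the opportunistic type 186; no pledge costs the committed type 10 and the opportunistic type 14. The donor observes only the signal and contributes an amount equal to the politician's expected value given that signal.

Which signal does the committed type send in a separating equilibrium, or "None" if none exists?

pledge

Try committed → pledge, opportunistic → no pledge:
  If types separate, pledge earns payment 271 and no pledge earns 136.
  Committed: pledge gives 271 − 78 = 193; no pledge gives 136 − 10 = 126. No deviation. ✓
  Opportunistic: no pledge gives 136 − 14 = 122; pledge gives 271 − 186 = 85. No deviation. ✓
Both hold — the committed type sends pledge.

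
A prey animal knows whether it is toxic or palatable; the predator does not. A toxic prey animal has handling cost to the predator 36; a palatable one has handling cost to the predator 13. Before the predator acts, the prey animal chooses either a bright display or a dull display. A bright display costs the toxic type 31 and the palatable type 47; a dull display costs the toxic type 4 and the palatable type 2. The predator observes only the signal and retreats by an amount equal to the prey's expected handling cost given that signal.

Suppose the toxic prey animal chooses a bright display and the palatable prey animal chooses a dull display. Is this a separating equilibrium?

No

Under separation the predator infers type exactly: bright display → toxic (pays 36), dull display → palatable (pays 13).
Toxic: bright display gives 36 − 31 = 5; dull display gives 13 − 4 = 9. Would deviate. ✗
Palatable: dull display gives 13 − 2 = 11; bright display gives 36 − 47 = -11. No deviation. ✓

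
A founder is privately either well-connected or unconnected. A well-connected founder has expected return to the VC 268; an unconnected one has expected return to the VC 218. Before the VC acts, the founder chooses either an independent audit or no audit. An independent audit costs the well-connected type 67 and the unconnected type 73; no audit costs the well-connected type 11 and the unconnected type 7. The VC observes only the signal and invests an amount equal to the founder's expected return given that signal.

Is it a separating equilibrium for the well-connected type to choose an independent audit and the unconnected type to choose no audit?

No

If types separate, audit earns payment 268 and no audit earns 218.
Well-connected: audit gives 268 − 67 = 201; no audit gives 218 − 11 = 207. Would deviate. ✗
Unconnected: no audit gives 218 − 7 = 211; audit gives 268 − 73 = 195. No deviation. ✓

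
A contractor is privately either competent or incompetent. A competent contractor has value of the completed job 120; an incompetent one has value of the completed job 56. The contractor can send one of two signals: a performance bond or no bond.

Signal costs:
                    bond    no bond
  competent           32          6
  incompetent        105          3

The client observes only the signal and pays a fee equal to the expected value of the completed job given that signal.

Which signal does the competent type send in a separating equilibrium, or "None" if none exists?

Try competent → bond, incompetent → no bond:
  Under separation the client infers type exactly: bond → competent (pays 120), no bond → incompetent (pays 56).
  Competent: bond gives 120 − 32 = 88; no bond gives 56 − 6 = 50. No deviation. ✓
  Incompetent: no bond gives 56 − 3 = 53; bond gives 120 − 105 = 15. No deviation. ✓
Both hold — the competent type sends bond.

bond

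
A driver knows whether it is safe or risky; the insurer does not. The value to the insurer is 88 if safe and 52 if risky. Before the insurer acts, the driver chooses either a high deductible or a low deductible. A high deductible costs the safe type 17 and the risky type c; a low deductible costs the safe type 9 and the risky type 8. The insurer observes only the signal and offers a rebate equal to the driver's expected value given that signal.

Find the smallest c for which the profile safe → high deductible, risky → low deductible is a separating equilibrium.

44

Under separation: high deductible → safe (pays 88); low deductible → risky (pays 52).
Safe: 88 − 17 = 71 ≥ 52 − 9 = 43. Holds regardless of c. ✓
Risky: 52 − 8 ≥ 88 − c, so c ≥ 88 − 44 = 44.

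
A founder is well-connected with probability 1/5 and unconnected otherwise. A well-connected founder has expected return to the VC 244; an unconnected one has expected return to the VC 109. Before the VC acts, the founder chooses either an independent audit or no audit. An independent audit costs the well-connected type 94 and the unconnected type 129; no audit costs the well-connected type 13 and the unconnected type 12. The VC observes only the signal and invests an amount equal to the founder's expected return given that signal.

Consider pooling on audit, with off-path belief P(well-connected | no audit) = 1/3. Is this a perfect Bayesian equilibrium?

At the pooled signal (audit) the VC holds the prior 1/5 and pays 1/5·244 + 4/5·109 = 136. Off-path (no audit) belief 1/3 gives 1/3·244 + 2/3·109 = 154.
Well-connected: audit gives 136 − 94 = 42; no audit gives 154 − 13 = 141. Deviates. ✗
Unconnected: audit gives 136 − 129 = 7; no audit gives 154 − 12 = 142. Deviates. ✗

No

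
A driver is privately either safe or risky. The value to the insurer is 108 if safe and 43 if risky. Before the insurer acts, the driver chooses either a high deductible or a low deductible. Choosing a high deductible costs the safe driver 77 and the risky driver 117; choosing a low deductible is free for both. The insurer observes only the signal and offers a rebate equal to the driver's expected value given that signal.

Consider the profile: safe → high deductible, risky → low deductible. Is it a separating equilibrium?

If types separate, high deductible earns payment 108 and low deductible earns 43.
Safe: high deductible gives 108 − 77 = 31; low deductible gives 43 − 0 = 43. Would deviate. ✗
Risky: low deductible gives 43 − 0 = 43; high deductible gives 108 − 117 = -9. No deviation. ✓

No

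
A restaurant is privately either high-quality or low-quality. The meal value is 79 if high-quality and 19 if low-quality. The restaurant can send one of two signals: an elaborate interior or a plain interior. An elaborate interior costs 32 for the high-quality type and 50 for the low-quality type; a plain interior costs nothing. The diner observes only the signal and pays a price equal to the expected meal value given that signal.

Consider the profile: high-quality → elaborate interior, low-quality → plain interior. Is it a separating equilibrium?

If types separate, elaborate interior earns payment 79 and plain interior earns 19.
High-quality: elaborate interior gives 79 − 32 = 47; plain interior gives 19 − 0 = 19. No deviation. ✓
Low-quality: plain interior gives 19 − 0 = 19; elaborate interior gives 79 − 50 = 29. Would deviate. ✗

No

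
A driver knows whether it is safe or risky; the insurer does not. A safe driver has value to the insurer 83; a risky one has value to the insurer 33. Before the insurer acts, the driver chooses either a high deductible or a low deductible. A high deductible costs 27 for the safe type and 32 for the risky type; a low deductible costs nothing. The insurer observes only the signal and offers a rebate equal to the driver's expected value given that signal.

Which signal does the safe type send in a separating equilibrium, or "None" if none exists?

None

Try safe → high deductible, risky → low deductible:
  If types separate, high deductible earns payment 83 and low deductible earns 33.
  Safe: high deductible gives 83 − 27 = 56; low deductible gives 33 − 0 = 33. No deviation. ✓
  Risky: low deductible gives 33 − 0 = 33; high deductible gives 83 − 32 = 51. Would deviate. ✗
Try safe → low deductible, risky → high deductible:
  If types separate, low deductible earns payment 83 and high deductible earns 33.
  Safe: low deductible gives 83 − 0 = 83; high deductible gives 33 − 27 = 6. No deviation. ✓
  Risky: high deductible gives 33 − 32 = 1; low deductible gives 83 − 0 = 83. Would deviate. ✗
Neither assignment is incentive-compatible.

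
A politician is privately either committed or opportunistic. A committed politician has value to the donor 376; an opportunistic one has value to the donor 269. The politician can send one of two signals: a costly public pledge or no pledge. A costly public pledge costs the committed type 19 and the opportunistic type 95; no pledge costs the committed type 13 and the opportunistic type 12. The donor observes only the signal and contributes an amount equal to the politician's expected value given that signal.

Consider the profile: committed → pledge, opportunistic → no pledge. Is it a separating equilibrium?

Under separation the donor infers type exactly: pledge → committed (pays 376), no pledge → opportunistic (pays 269).
Committed: pledge gives 376 − 19 = 357; no pledge gives 269 − 13 = 256. No deviation. ✓
Opportunistic: no pledge gives 269 − 12 = 257; pledge gives 376 − 95 = 281. Would deviate. ✗

No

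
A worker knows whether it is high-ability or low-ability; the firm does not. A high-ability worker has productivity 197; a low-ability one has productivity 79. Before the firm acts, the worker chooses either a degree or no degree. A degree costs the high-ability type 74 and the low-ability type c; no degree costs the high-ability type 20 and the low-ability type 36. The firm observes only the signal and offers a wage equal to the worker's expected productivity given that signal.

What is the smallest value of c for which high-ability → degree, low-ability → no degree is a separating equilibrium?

154

Under separation: degree → high-ability (pays 197); no degree → low-ability (pays 79).
High-ability: 197 − 74 = 123 ≥ 79 − 20 = 59. Holds regardless of c. ✓
Low-ability: 79 − 36 ≥ 197 − c, so c ≥ 197 − 43 = 154.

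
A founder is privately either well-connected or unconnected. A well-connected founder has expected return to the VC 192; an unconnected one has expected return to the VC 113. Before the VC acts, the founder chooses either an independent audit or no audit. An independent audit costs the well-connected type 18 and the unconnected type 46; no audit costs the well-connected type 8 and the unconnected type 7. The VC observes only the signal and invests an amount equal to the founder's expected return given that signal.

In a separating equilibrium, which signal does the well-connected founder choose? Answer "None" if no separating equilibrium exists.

Try well-connected → audit, unconnected → no audit:
  Under separation the VC infers type exactly: audit → well-connected (pays 192), no audit → unconnected (pays 113).
  Well-connected: audit gives 192 − 18 = 174; no audit gives 113 − 8 = 105. No deviation. ✓
  Unconnected: no audit gives 113 − 7 = 106; audit gives 192 − 46 = 146. Would deviate. ✗
Try well-connected → no audit, unconnected → audit:
  Under separation the VC infers type exactly: no audit → well-connected (pays 192), audit → unconnected (pays 113).
  Well-connected: no audit gives 192 − 8 = 184; audit gives 113 − 18 = 95. No deviation. ✓
  Unconnected: audit gives 113 − 46 = 67; no audit gives 192 − 7 = 185. Would deviate. ✗
Neither assignment is incentive-compatible.

None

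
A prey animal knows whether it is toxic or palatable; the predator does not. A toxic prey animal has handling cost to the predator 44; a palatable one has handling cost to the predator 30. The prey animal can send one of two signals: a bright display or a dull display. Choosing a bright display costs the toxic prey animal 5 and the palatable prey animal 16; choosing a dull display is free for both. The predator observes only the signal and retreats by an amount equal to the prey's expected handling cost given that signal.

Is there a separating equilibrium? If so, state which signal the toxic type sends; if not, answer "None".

Try toxic → bright display, palatable → dull display:
  If types separate, bright display earns payment 44 and dull display earns 30.
  Toxic: bright display gives 44 − 5 = 39; dull display gives 30 − 0 = 30. No deviation. ✓
  Palatable: dull display gives 30 − 0 = 30; bright display gives 44 − 16 = 28. No deviation. ✓
Both hold — the toxic type sends bright display.

bright display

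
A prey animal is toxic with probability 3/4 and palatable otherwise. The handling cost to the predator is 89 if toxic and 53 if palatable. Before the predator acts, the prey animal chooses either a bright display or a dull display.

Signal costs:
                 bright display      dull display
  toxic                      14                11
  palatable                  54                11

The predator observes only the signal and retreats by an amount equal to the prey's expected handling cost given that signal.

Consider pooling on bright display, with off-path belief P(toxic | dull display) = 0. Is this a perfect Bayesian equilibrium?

At the pooled signal (bright display) the predator holds the prior 3/4 and pays 3/4·89 + 1/4·53 = 80. Off-path (dull display) belief 0 gives 0·89 + 1·53 = 53.
Toxic: bright display gives 80 − 14 = 66; dull display gives 53 − 11 = 42. Stays. ✓
Palatable: bright display gives 80 − 54 = 26; dull display gives 53 − 11 = 42. Deviates. ✗

No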